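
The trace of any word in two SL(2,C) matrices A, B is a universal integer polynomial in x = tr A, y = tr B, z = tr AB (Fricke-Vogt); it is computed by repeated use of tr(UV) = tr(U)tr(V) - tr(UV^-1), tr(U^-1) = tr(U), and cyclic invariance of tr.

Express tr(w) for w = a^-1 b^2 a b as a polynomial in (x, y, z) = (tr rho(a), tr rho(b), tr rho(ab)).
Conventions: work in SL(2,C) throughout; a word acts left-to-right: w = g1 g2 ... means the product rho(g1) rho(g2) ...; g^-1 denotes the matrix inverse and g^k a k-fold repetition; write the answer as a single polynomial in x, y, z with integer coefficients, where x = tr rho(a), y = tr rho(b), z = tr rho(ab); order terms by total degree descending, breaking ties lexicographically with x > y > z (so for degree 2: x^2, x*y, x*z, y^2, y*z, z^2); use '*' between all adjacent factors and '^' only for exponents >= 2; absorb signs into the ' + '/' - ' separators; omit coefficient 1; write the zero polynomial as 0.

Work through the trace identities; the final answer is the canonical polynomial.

trace(b a b) = trace(b) * trace(a b) - trace(a)   [square of b] = y*z - x
trace(b^2 a b) = trace(b) * trace(b a b) - trace(b a)   [square of b] = y^2*z - x*y - z
trace(a b a b) = trace(b a) * trace(b a) - trace(1)   [split at a repeated b] = z^2 - 2
trace(a b a) = trace(a) * trace(b a) - trace(b)   [square of a] = x*z - y
trace(b^2 a b a) = trace(b) * trace(a b a b) - trace(a b a)   [square of b] = y*z^2 - x*z - y
trace(a^-1 b^2 a b) = trace(b^2 a b) * trace(a) - trace(b^2 a b a)   [inverse elimination on a] = x*y^2*z - x^2*y - y*z^2 + y

x*y^2*z - x^2*y - y*z^2 + y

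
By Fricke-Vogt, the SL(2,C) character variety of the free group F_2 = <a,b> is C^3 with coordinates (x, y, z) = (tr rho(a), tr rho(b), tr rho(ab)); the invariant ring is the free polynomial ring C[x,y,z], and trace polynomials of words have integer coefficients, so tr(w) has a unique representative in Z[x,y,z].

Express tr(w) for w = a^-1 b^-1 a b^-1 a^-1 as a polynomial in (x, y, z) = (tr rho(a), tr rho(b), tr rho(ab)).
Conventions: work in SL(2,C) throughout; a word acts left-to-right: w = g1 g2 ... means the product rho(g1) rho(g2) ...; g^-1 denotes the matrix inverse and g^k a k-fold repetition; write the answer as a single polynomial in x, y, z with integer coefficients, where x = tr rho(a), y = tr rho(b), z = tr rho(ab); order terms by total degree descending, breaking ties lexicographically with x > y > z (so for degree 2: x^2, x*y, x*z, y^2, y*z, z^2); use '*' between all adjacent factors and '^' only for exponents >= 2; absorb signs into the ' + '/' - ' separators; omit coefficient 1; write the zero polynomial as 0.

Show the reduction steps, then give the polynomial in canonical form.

x^2*y*z - x^3 - x*y^2 - x*z^2 + y*z + 3*x

apply: tr(a^-1) = tr(a) = x
use: tr(a^-1 b) = tr(b) tr(a) - tr(b a) = x*y - z
tr(a^-1 b^-1) = tr(a^-1) tr(b) - tr(a^-1 b) = z
tr(b a b) = tr(b) tr(a b) - tr(a) = y*z - x
use: tr(b a b a) = tr(b a) tr(b a) - tr(1) = z^2 - 2
apply: tr(a b a^-1 b) = tr(b a b) tr(a) - tr(b a b a) = x*y*z - x^2 - z^2 + 2
tr(a^-1 b^-1 a b) = tr(a b a^-1) tr(b) - tr(a b a^-1 b) = -x*y*z + x^2 + y^2 + z^2 - 2
tr(a^-2 b^-1 a b) = tr(a^-1 b^-1 a b) tr(a) - tr(a^-1 b^-1 a b a) = -x^2*y*z + x^3 + x*y^2 + x*z^2 - 3*x
apply: tr(a^-1 b^-1 a b^-1 a^-1) = tr(a^-2 b^-1 a) tr(b) - tr(a^-2 b^-1 a b) = x^2*y*z - x^3 - x*y^2 - x*z^2 + y*z + 3*x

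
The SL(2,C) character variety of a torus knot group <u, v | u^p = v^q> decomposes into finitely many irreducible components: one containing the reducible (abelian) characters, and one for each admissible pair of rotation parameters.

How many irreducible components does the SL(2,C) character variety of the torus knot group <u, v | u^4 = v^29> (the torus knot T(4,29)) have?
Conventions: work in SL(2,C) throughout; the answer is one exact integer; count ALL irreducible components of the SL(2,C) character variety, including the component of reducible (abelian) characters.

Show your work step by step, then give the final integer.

43

Gamma = < u, v | u^4 = v^29 > (torus knot T(4,29)); the central element u^4 = v^29 acts as +I or -I in any irreducible SL(2,C) representation.
This locks tr(u) to 2*cos(pi*alpha/4), alpha in 1..3, and tr(v) to 2*cos(pi*beta/29), beta in 1..28, on each component of irreducible characters.
Consistency of u^4 = (-1)^alpha I with v^29 = (-1)^beta I forces alpha = beta (mod 2).
Enumerate parity-matched pairs: 2*14 odd-odd plus 1*14 even-even gives 42.
components with irreducible characters: 42; plus the single component of reducible (abelian) characters: total 43.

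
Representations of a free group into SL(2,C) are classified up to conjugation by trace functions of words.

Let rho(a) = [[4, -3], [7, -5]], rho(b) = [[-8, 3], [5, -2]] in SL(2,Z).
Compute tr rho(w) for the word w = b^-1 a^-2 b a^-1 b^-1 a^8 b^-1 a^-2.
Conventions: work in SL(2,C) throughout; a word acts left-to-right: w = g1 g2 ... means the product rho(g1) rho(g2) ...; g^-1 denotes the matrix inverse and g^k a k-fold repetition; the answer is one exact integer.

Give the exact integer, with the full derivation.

rho(b^-1) = [[-2, -3], [-5, -8]]
... * rho(a^-1) = [[-5, 3], [-7, 4]]  ->  [[31, -18], [81, -47]]
... * rho(a^-1) = [[-5, 3], [-7, 4]]  ->  [[-29, 21], [-76, 55]]
... * rho(b) = [[-8, 3], [5, -2]]  ->  [[337, -129], [883, -338]]
... * rho(a^-1) = [[-5, 3], [-7, 4]]  ->  [[-782, 495], [-2049, 1297]]
... * rho(b^-1) = [[-2, -3], [-5, -8]]  ->  [[-911, -1614], [-2387, -4229]]
... * rho(a) = [[4, -3], [7, -5]]  ->  [[-14942, 10803], [-39151, 28306]]
... * rho(a) = [[4, -3], [7, -5]]  ->  [[15853, -9189], [41538, -24077]]
... * rho(a) = [[4, -3], [7, -5]]  ->  [[-911, -1614], [-2387, -4229]]
... * rho(a) = [[4, -3], [7, -5]]  ->  [[-14942, 10803], [-39151, 28306]]
... * rho(a) = [[4, -3], [7, -5]]  ->  [[15853, -9189], [41538, -24077]]
... * rho(a) = [[4, -3], [7, -5]]  ->  [[-911, -1614], [-2387, -4229]]
... * rho(a) = [[4, -3], [7, -5]]  ->  [[-14942, 10803], [-39151, 28306]]
... * rho(a) = [[4, -3], [7, -5]]  ->  [[15853, -9189], [41538, -24077]]
... * rho(b^-1) = [[-2, -3], [-5, -8]]  ->  [[14239, 25953], [37309, 68002]]
... * rho(a^-1) = [[-5, 3], [-7, 4]]  ->  [[-252866, 146529], [-662559, 383935]]
... * rho(a^-1) = [[-5, 3], [-7, 4]]  ->  [[238627, -172482], [625250, -451937]]
tr = 238627 + -451937 = -213310

-213310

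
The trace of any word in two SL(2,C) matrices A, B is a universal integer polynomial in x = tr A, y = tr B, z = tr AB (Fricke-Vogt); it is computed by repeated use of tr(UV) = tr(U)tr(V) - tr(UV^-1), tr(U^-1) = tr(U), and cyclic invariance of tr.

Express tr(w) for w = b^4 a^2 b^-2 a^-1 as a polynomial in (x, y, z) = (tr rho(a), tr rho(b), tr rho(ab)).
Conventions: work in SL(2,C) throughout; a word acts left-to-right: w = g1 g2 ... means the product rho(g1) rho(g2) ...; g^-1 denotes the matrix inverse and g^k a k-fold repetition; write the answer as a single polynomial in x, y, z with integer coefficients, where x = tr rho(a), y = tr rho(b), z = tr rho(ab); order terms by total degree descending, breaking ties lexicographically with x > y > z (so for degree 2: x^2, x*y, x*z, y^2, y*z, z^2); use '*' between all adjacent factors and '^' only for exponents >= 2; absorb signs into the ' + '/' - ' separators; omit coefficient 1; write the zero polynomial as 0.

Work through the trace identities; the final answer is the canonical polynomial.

apply: tr(a^2 b) = tr(a)*tr(b a) - tr(b)  (reduce the a square) = x*z - y
use: tr(a^2) = tr(a)*tr(a) - tr(1)  (reduce the a square) = x^2 - 2
tr(b a^2 b) = tr(b)*tr(a^2 b) - tr(a^2)  (reduce the b square) = x*y*z - x^2 - y^2 + 2
apply: tr(b^3 a^2) = tr(b)*tr(b a^2 b) - tr(b a^2)  (reduce the b square) = x*y^2*z - x^2*y - y^3 - x*z + 3*y
tr(b^2 a) = tr(b)*tr(a b) - tr(a)  (reduce the b square) = y*z - x
tr(b a^3 b) = tr(a)*tr(b^2 a^2) - tr(b^2 a)  (reduce the a square) = x^2*y*z - x^3 - x*y^2 - y*z + 3*x
apply: tr(b a^3) = tr(a)*tr(a b a) - tr(a b)  (reduce the a square) = x^2*z - x*y - z
apply: tr(b a^3 b^2) = tr(b)*tr(b a^3 b) - tr(b a^3)  (reduce the b square) = x^2*y^2*z - x^3*y - x*y^3 - x^2*z - y^2*z + 4*x*y + z
tr(a b^4 a^2) = tr(b)*tr(b a^3 b^2) - tr(b a^3 b)  (reduce the b square) = x^2*y^3*z - x^3*y^2 - x*y^4 - 2*x^2*y*z - y^3*z + x^3 + 5*x*y^2 + 2*y*z - 3*x
apply: tr(a b a b) = tr(a b)*tr(a b) - tr(1)  (split on a) = z^2 - 2
apply: tr(a b a b^2) = tr(b)*tr(a b a b) - tr(a b a)  (reduce the b square) = y*z^2 - x*z - y
use: tr(b a b a b^2) = tr(b)*tr(a b a b^2) - tr(a b a b)  (reduce the b square) = y^2*z^2 - x*y*z - y^2 - z^2 + 2
use: tr(b a b^4 a) = tr(b)*tr(b a b a b^2) - tr(b a b a b)  (reduce the b square) = y^3*z^2 - x*y^2*z - y^3 - 2*y*z^2 + x*z + 3*y
use: tr(b^2 a b) = tr(b)*tr(b a b) - tr(b a)  (reduce the b square) = y^2*z - x*y - z
tr(a b^4) = tr(b)*tr(b^2 a b) - tr(b^2 a)  (reduce the b square) = y^3*z - x*y^2 - 2*y*z + x
apply: tr(b a b^4) = tr(b)*tr(a b^4) - tr(a b^3)  (reduce the b square) = y^4*z - x*y^3 - 3*y^2*z + 2*x*y + z
apply: tr(a b^4 a^2 b) = tr(a)*tr(b a b^4 a) - tr(b a b^4)  (reduce the a square) = x*y^3*z^2 - x^2*y^2*z - y^4*z - 2*x*y*z^2 + x^2*z + 3*y^2*z + x*y - z
tr(b^4 a^2 b^-1 a) = tr(a b^4 a^2)*tr(b) - tr(a b^4 a^2 b)  (eliminate b^-1) = x^2*y^4*z - x^3*y^3 - x*y^5 - x*y^3*z^2 - x^2*y^2*z + x^3*y + 5*x*y^3 + 2*x*y*z^2 - x^2*z - y^2*z - 4*x*y + z
tr(a^-1 b^4 a^2 b^-1) = tr(b^4 a^2 b^-1)*tr(a) - tr(b^4 a^2 b^-1 a)  (eliminate a^-1) = -x^2*y^4*z + x^3*y^3 + x*y^5 + x*y^3*z^2 + 2*x^2*y^2*z - 2*x^3*y - 6*x*y^3 - 2*x*y*z^2 + y^2*z + 7*x*y - z
apply: tr(b^4 a^2 b^-2 a^-1) = tr(a^-1 b^4 a^2 b^-1)*tr(b) - tr(a^-1 b^4 a^2)  (eliminate b^-1) = -x^2*y^5*z + x^3*y^4 + x*y^6 + x*y^4*z^2 + 2*x^2*y^3*z - 2*x^3*y^2 - 6*x*y^4 - 2*x*y^2*z^2 + 8*x*y^2 + y*z - x

-x^2*y^5*z + x^3*y^4 + x*y^6 + x*y^4*z^2 + 2*x^2*y^3*z - 2*x^3*y^2 - 6*x*y^4 - 2*x*y^2*z^2 + 8*x*y^2 + y*z - x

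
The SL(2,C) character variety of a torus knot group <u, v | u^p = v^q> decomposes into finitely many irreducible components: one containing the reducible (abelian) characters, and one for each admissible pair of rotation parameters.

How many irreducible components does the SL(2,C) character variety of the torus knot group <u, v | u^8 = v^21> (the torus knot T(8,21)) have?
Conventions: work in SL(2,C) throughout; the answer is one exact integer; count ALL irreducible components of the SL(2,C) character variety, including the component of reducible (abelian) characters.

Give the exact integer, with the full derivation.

For T(8,21): irreducibility forces the central element u^8 = v^21 to one of +I, -I.
On an irreducible component, tr(u) is locked at 2*cos(pi*alpha/8) for some alpha in 1..7, and tr(v) at 2*cos(pi*beta/21) for some beta in 1..20.
Consistency of u^8 = (-1)^alpha I with v^21 = (-1)^beta I forces alpha = beta (mod 2).
count pairs: odd alpha (4 choices) x odd beta (10), plus even alpha (3) x even beta (10): 4*10 + 3*10 = 70.
Total: 70 irreducible-character components + 1 reducible (abelian) component = 71.

71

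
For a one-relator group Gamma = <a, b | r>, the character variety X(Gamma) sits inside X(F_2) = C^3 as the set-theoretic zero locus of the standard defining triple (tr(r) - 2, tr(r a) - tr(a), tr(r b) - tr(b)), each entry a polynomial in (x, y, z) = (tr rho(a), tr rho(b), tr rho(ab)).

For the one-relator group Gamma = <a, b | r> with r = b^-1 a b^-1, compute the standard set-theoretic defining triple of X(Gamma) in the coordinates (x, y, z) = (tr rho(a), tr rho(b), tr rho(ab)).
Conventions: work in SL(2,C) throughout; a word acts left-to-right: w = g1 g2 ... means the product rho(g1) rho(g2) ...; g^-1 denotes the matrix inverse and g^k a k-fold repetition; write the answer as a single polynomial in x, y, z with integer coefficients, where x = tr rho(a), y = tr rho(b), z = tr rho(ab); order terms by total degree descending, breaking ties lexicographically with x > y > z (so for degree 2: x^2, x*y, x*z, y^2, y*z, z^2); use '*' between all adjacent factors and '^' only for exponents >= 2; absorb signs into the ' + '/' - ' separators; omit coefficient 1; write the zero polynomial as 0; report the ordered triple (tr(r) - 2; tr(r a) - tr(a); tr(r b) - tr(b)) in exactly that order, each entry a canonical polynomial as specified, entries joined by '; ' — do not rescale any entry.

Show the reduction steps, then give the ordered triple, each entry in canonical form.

trace(a b^-1) = trace(a) * trace(b) - trace(a b)   [inverse elimination on b] = x*y - z
trace(b^-1 a b^-1) = trace(a b^-1) * trace(b) - trace(a)   [inverse elimination on b] = x*y^2 - y*z - x
trace(a^2) = trace(a) * trace(a) - trace(1)   [square of a] = x^2 - 2
use: trace(a^2 b) = trace(a) * trace(b a) - trace(b)   [square of a] = x*z - y
trace(a b^-1 a) = trace(a^2) * trace(b) - trace(a^2 b)   [inverse elimination on b] = x^2*y - x*z - y
trace(a b a b) = trace(b a) * trace(b a) - trace(1)   [split at a repeated b] = z^2 - 2
trace(a b^-1 a b) = trace(a b a) * trace(b) - trace(a b a b)   [inverse elimination on b] = x*y*z - y^2 - z^2 + 2
trace(b^-1 a b^-1 a) = trace(a b^-1 a) * trace(b) - trace(a b^-1 a b)   [inverse elimination on b] = x^2*y^2 - 2*x*y*z + z^2 - 2
assemble the triple (trace(r) - 2; trace(r a) - x; trace(r b) - y)

x*y^2 - y*z - x - 2; x^2*y^2 - 2*x*y*z + z^2 - x - 2; x*y - y - z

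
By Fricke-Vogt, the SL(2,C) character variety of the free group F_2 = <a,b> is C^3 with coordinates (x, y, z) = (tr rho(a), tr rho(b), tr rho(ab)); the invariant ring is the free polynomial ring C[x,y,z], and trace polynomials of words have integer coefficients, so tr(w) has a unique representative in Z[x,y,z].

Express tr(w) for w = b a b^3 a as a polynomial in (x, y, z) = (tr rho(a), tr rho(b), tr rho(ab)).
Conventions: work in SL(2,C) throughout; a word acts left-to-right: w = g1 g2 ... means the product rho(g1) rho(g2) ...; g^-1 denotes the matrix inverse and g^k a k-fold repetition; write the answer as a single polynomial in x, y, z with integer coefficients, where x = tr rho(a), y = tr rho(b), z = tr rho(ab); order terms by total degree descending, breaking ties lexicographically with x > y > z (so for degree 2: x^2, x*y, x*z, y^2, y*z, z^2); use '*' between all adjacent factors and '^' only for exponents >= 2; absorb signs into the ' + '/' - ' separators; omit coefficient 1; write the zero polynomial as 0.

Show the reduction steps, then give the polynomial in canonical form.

tr(a b a b) = tr(b a)*tr(b a) - tr(1)   [split at a repeated b] = z^2 - 2
tr(a b a) = tr(a)*tr(b a) - tr(b)   [square of a] = x*z - y
use: tr(b a b a b) = tr(b)*tr(a b a b) - tr(a b a)   [square of b] = y*z^2 - x*z - y
tr(b a b^3 a) = tr(b)*tr(b a b a b) - tr(b a b a)   [square of b] = y^2*z^2 - x*y*z - y^2 - z^2 + 2

y^2*z^2 - x*y*z - y^2 - z^2 + 2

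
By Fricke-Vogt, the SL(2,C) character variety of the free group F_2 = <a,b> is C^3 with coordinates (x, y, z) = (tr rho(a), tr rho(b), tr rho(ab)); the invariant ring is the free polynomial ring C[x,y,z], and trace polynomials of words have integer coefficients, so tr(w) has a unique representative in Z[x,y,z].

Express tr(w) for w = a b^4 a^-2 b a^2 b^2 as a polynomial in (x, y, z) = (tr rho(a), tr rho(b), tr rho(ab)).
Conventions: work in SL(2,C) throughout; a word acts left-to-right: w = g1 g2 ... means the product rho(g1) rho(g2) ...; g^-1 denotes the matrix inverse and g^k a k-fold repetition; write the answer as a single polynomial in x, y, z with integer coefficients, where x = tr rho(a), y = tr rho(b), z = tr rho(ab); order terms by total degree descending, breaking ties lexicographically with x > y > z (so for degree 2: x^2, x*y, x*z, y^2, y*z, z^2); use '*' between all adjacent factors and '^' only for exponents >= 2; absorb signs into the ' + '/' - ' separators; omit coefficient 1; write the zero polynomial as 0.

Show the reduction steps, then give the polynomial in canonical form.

tr(a b a b) = tr(b a) * tr(b a) - tr(1)   [split at repeated b] = z^2 - 2
so tr(a b a) = tr(a) * tr(b a) - tr(b) = x*z - y
so tr(a b a b^2) = tr(b) * tr(a b a b) - tr(a b a) = y*z^2 - x*z - y
tr(b^2 a b a b) = tr(b) * tr(a b a b^2) - tr(a b a b) = y^2*z^2 - x*y*z - y^2 - z^2 + 2
tr(a b a b^4) = tr(b) * tr(b^2 a b a b) - tr(b^2 a b a) = y^3*z^2 - x*y^2*z - y^3 - 2*y*z^2 + x*z + 3*y
tr(b a b^5 a) = tr(b) * tr(a b a b^4) - tr(a b a b^3) = y^4*z^2 - x*y^3*z - y^4 - 3*y^2*z^2 + 2*x*y*z + 4*y^2 + z^2 - 2
tr(a b^2) = tr(b) * tr(a b) - tr(a) = y*z - x
so tr(b a b^2) = tr(b) * tr(a b^2) - tr(a b) = y^2*z - x*y - z
tr(a b^4) = tr(b) * tr(b a b^2) - tr(b a b) = y^3*z - x*y^2 - 2*y*z + x
tr(a b^5) = tr(b) * tr(a b^4) - tr(a b^3) = y^4*z - x*y^3 - 3*y^2*z + 2*x*y + z
tr(b a b^5) = tr(b) * tr(a b^5) - tr(a b^4) = y^5*z - x*y^4 - 4*y^3*z + 3*x*y^2 + 3*y*z - x
tr(a b^5 a^2 b) = tr(a) * tr(b a b^5 a) - tr(b a b^5) = x*y^4*z^2 - x^2*y^3*z - y^5*z - 3*x*y^2*z^2 + 2*x^2*y*z + 4*y^3*z + x*y^2 + x*z^2 - 3*y*z - x
tr(b^2) = tr(b) * tr(b) - tr(1) = y^2 - 2
reduce: tr(b^3) = tr(b) * tr(b^2) - tr(b) = y^3 - 3*y
tr(b^4) = tr(b) * tr(b^3) - tr(b^2) = y^4 - 4*y^2 + 2
tr(a b^4 a) = tr(a) * tr(b^4 a) - tr(b^4) = x*y^3*z - x^2*y^2 - y^4 - 2*x*y*z + x^2 + 4*y^2 - 2
tr(b a^3 b^3) = tr(a) * tr(a b^4 a) - tr(a b^4) = x^2*y^3*z - x^3*y^2 - x*y^4 - 2*x^2*y*z - y^3*z + x^3 + 5*x*y^2 + 2*y*z - 3*x
tr(a b^3 a) = tr(a) * tr(b^3 a) - tr(b^3) = x*y^2*z - x^2*y - y^3 - x*z + 3*y
tr(b a^3 b^2) = tr(a) * tr(a b^3 a) - tr(a b^3) = x^2*y^2*z - x^3*y - x*y^3 - x^2*z - y^2*z + 4*x*y + z
tr(a b^5 a^2) = tr(b) * tr(b a^3 b^3) - tr(b a^3 b^2) = x^2*y^4*z - x^3*y^3 - x*y^5 - 3*x^2*y^2*z - y^4*z + 2*x^3*y + 6*x*y^3 + x^2*z + 3*y^2*z - 7*x*y - z
reduce: tr(b a^2 b^2 a b^4) = tr(b) * tr(a b^5 a^2 b) - tr(a b^5 a^2) = x*y^5*z^2 - 2*x^2*y^4*z - y^6*z + x^3*y^3 + x*y^5 - 3*x*y^3*z^2 + 5*x^2*y^2*z + 5*y^4*z - 2*x^3*y - 5*x*y^3 + x*y*z^2 - x^2*z - 6*y^2*z + 6*x*y + z
reduce: tr(a b a b a b) = tr(b a b a) * tr(b a) - tr(a b)   [split at repeated b] = z^3 - 3*z
tr(a b a b a) = tr(a) * tr(b a b a) - tr(b a b) = x*z^2 - y*z - x
tr(b a b a b a b) = tr(b) * tr(a b a b a b) - tr(a b a b a) = y*z^3 - x*z^2 - 2*y*z + x
tr(b a b^3 a b a) = tr(b) * tr(b a b a b a b) - tr(b a b a b a) = y^2*z^3 - x*y*z^2 - 2*y^2*z - z^3 + x*y + 3*z
so tr(b a b^3 a b) = tr(b) * tr(a b^3 a b) - tr(a b^3 a) = y^3*z^2 - 2*x*y^2*z + x^2*y - y*z^2 + x*z - y
tr(a b^3 a b a^2 b) = tr(a) * tr(b a b^3 a b a) - tr(b a b^3 a b) = x*y^2*z^3 - x^2*y*z^2 - y^3*z^2 - x*z^3 + y*z^2 + 2*x*z + y
reduce: tr(a b^2 a b a) = tr(a) * tr(b^2 a b a) - tr(b^2 a b) = x*y*z^2 - x^2*z - y^2*z + z
reduce: tr(a b a^3 b^2) = tr(a) * tr(a b^2 a b a) - tr(a b^2 a b) = x^2*y*z^2 - x^3*z - x*y^2*z - y*z^2 + 2*x*z + y
so tr(a b a^3 b) = tr(a) * tr(b a b a^2) - tr(b a b a) = x^2*z^2 - x*y*z - x^2 - z^2 + 2
tr(a b^3 a b a^2) = tr(b) * tr(a b a^3 b^2) - tr(a b a^3 b) = x^2*y^2*z^2 - x^3*y*z - x*y^3*z - x^2*z^2 - y^2*z^2 + 3*x*y*z + x^2 + y^2 + z^2 - 2
reduce: tr(b a b a^2 b^2 a b^2) = tr(b) * tr(a b^3 a b a^2 b) - tr(a b^3 a b a^2) = x*y^3*z^3 - 2*x^2*y^2*z^2 - y^4*z^2 + x^3*y*z + x*y^3*z - x*y*z^3 + x^2*z^2 + 2*y^2*z^2 - x*y*z - x^2 - z^2 + 2
tr(a b a^2 b^2 a b) = tr(a) * tr(b^2 a b a b a) - tr(b^2 a b a b) = x*y*z^3 - x^2*z^2 - y^2*z^2 - x*y*z + x^2 + y^2 + z^2 - 2
tr(a^2) = tr(a) * tr(a) - tr(1) = x^2 - 2
tr(b a^2 b) = tr(b) * tr(a^2 b) - tr(a^2) = x*y*z - x^2 - y^2 + 2
tr(a^2 b a^2 b) = tr(a) * tr(b a^2 b a) - tr(b a^2 b) = x^2*z^2 - 2*x*y*z + y^2 - 2
so tr(a^2 b a) = tr(a) * tr(a b a) - tr(a b) = x^2*z - x*y - z
tr(a^2 b a^2) = tr(a) * tr(a^2 b a) - tr(a^2 b) = x^3*z - x^2*y - 2*x*z + y
so tr(a b a^2 b^2 a) = tr(b) * tr(a^2 b a^2 b) - tr(a^2 b a^2) = x^2*y*z^2 - x^3*z - 2*x*y^2*z + x^2*y + y^3 + 2*x*z - 3*y
tr(b a b a^2 b^2 a b) = tr(b) * tr(a b a^2 b^2 a b) - tr(a b a^2 b^2 a) = x*y^2*z^3 - 2*x^2*y*z^2 - y^3*z^2 + x^3*z + x*y^2*z + y*z^2 - 2*x*z + y
tr(b a^2 b^2 a b^4 a) = tr(b) * tr(b a b a^2 b^2 a b^2) - tr(b a b a^2 b^2 a b) = x*y^4*z^3 - 2*x^2*y^3*z^2 - y^5*z^2 + x^3*y^2*z + x*y^4*z - 2*x*y^2*z^3 + 3*x^2*y*z^2 + 3*y^3*z^2 - x^3*z - 2*x*y^2*z - x^2*y - 2*y*z^2 + 2*x*z + y
reduce: tr(a^-1 b a^2 b^2 a b^4) = tr(b a^2 b^2 a b^4) * tr(a) - tr(b a^2 b^2 a b^4 a) = x^2*y^5*z^2 - 2*x^3*y^4*z - x*y^6*z - x*y^4*z^3 + x^4*y^3 + x^2*y^5 - x^2*y^3*z^2 + y^5*z^2 + 4*x^3*y^2*z + 4*x*y^4*z + 2*x*y^2*z^3 - 2*x^4*y - 5*x^2*y^3 - 2*x^2*y*z^2 - 3*y^3*z^2 - 4*x*y^2*z + 7*x^2*y + 2*y*z^2 - x*z - y
tr(a b^4 a^-2 b a^2 b^2) = tr(a^-1 b a^2 b^2 a b^4) * tr(a) - tr(a^-1 b a^2 b^2 a b^4 a) = x^3*y^5*z^2 - 2*x^4*y^4*z - x^2*y^6*z - x^2*y^4*z^3 + x^5*y^3 + x^3*y^5 - x^3*y^3*z^2 + 4*x^4*y^2*z + 6*x^2*y^4*z + 2*x^2*y^2*z^3 + y^6*z - 2*x^5*y - 6*x^3*y^3 - 2*x^3*y*z^2 - x*y^5 - 9*x^2*y^2*z - 5*y^4*z + 9*x^3*y + 5*x*y^3 + x*y*z^2 + 6*y^2*z - 7*x*y - z

x^3*y^5*z^2 - 2*x^4*y^4*z - x^2*y^6*z - x^2*y^4*z^3 + x^5*y^3 + x^3*y^5 - x^3*y^3*z^2 + 4*x^4*y^2*z + 6*x^2*y^4*z + 2*x^2*y^2*z^3 + y^6*z - 2*x^5*y - 6*x^3*y^3 - 2*x^3*y*z^2 - x*y^5 - 9*x^2*y^2*z - 5*y^4*z + 9*x^3*y + 5*x*y^3 + x*y*z^2 + 6*y^2*z - 7*x*y - z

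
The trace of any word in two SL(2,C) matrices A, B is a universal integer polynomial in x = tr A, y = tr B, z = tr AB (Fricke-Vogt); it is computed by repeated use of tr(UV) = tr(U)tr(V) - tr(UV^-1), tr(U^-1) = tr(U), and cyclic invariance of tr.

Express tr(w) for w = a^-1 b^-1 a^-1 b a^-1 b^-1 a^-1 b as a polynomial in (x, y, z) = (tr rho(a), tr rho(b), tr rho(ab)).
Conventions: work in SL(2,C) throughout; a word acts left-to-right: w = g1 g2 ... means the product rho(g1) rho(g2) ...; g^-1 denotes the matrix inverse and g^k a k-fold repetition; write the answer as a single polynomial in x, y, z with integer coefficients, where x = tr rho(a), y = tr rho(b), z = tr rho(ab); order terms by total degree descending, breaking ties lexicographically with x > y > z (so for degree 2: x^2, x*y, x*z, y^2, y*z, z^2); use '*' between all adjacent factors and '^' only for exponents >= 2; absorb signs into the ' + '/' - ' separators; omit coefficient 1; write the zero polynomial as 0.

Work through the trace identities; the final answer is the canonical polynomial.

x^2*y^2*z^2 - 2*x*y^3*z - 2*x*y*z^3 + y^4 + 2*y^2*z^2 + z^4 + 4*x*y*z - 4*y^2 - 4*z^2 + 2

tr(b a^-1) = tr(b) * tr(a) - tr(b a) = x*y - z
tr(a^-2 b) = tr(b a^-1) * tr(a) - tr(b) = x^2*y - x*z - y
tr(a^-1 b a^-2) = tr(a^-2 b) * tr(a) - tr(a^-2 b a) = x^3*y - x^2*z - 2*x*y + z
tr(b^2 a) = tr(b) * tr(a b) - tr(a) = y*z - x
tr(b^2) = tr(b) * tr(b) - tr(1) = y^2 - 2
tr(a b^2 a) = tr(a) * tr(b^2 a) - tr(b^2) = x*y*z - x^2 - y^2 + 2
tr(a b a b) = tr(b a) * tr(b a) - tr(1) = z^2 - 2
tr(a b a) = tr(a) * tr(b a) - tr(b) = x*z - y
tr(a b^2 a b) = tr(b) * tr(a b a b) - tr(a b a) = y*z^2 - x*z - y
tr(b a b^-1 a b) = tr(a b^2 a) * tr(b) - tr(a b^2 a b) = x*y^2*z - x^2*y - y^3 - y*z^2 + x*z + 3*y
tr(a b a b a) = tr(a) * tr(b a b a) - tr(b a b) = x*z^2 - y*z - x
tr(a b a b a b) = tr(a b a b) * tr(a b) - tr(b a) = z^3 - 3*z
tr(b a b^-1 a b a) = tr(a b a b a) * tr(b) - tr(a b a b a b) = x*y*z^2 - y^2*z - z^3 - x*y + 3*z
tr(b a^-1 b a b^-1 a) = tr(b a b^-1 a b) * tr(a) - tr(b a b^-1 a b a) = x^2*y^2*z - x^3*y - x*y^3 - 2*x*y*z^2 + x^2*z + y^2*z + z^3 + 4*x*y - 3*z
tr(b a b^-1 a^-1 b a^-1) = tr(b a^-1 b a b^-1) * tr(a) - tr(b a^-1 b a b^-1 a) = -x^2*y^2*z + x^3*y + x*y^3 + 2*x*y*z^2 - x^2*z - y^2*z - z^3 - 3*x*y + 3*z
tr(b a b^-1 a^-1 b) = tr(b^2 a b^-1) * tr(a) - tr(b^2 a b^-1 a) = -x*y^2*z + x^2*y + y^3 + y*z^2 - 3*y
tr(b^-1 a^-1 b a^-2 b a) = tr(b a b^-1 a^-1 b a^-1) * tr(a) - tr(b a b^-1 a^-1 b) = -x^3*y^2*z + x^4*y + x^2*y^3 + 2*x^2*y*z^2 - x^3*z - x*z^3 - 4*x^2*y - y^3 - y*z^2 + 3*x*z + 3*y
tr(a^-1 b a^-1 b^-1 a^-1 b a^-1) = tr(b^-1 a^-1 b a^-2 b) * tr(a) - tr(b^-1 a^-1 b a^-2 b a) = x^3*y^2*z - x^2*y^3 - 2*x^2*y*z^2 + x*z^3 + 2*x^2*y + y^3 + y*z^2 - 2*x*z - 3*y
tr(b a^-1 b) = tr(b^2) * tr(a) - tr(b^2 a) = x*y^2 - y*z - x
tr(b a^-1 b a) = tr(b a b) * tr(a) - tr(b a b a) = x*y*z - x^2 - z^2 + 2
tr(a^-1 b a^-1 b) = tr(b a^-1 b) * tr(a) - tr(b a^-1 b a) = x^2*y^2 - 2*x*y*z + z^2 - 2
tr(b^2 a^2 b) = tr(b) * tr(b a^2 b) - tr(b a^2) = x*y^2*z - x^2*y - y^3 - x*z + 3*y
tr(a^2 b a) = tr(a) * tr(b a^2) - tr(b a) = x^2*z - x*y - z
tr(b^2 a^2 b a) = tr(b) * tr(a^2 b a b) - tr(a^2 b a) = x*y*z^2 - x^2*z - y^2*z + z
tr(a b a^-1 b^2 a) = tr(b^2 a^2 b) * tr(a) - tr(b^2 a^2 b a) = x^2*y^2*z - x^3*y - x*y^3 - x*y*z^2 + y^2*z + 3*x*y - z
tr(b^2 a b a b) = tr(b) * tr(a b a b^2) - tr(a b a b) = y^2*z^2 - x*y*z - y^2 - z^2 + 2
tr(b^2 a b a b a) = tr(b) * tr(a b a b a b) - tr(a b a b a) = y*z^3 - x*z^2 - 2*y*z + x
tr(a b a^-1 b^2 a b) = tr(b^2 a b a b) * tr(a) - tr(b^2 a b a b a) = x*y^2*z^2 - x^2*y*z - y*z^3 - x*y^2 + 2*y*z + x
tr(b a^-1 b^2 a b^-1 a) = tr(a b a^-1 b^2 a) * tr(b) - tr(a b a^-1 b^2 a b) = x^2*y^3*z - x^3*y^2 - x*y^4 - 2*x*y^2*z^2 + x^2*y*z + y^3*z + y*z^3 + 4*x*y^2 - 3*y*z - x
tr(b^-1 a^-1 b a^-1 b^2 a) = tr(b a^-1 b^2 a b^-1) * tr(a) - tr(b a^-1 b^2 a b^-1 a) = -x^2*y^3*z + x^3*y^2 + x*y^4 + 2*x*y^2*z^2 - x^2*y*z - y^3*z - y*z^3 - 3*x*y^2 + 3*y*z - x
tr(b a^-1 b^-1 a^-1 b a^-1 b) = tr(b^-1 a^-1 b a^-1 b^2) * tr(a) - tr(b^-1 a^-1 b a^-1 b^2 a) = x^2*y^3*z - x*y^4 - 2*x*y^2*z^2 - x^2*y*z + y^3*z + y*z^3 + 3*x*y^2 + x*z^2 - 3*y*z - x
tr(b a b^2) = tr(b) * tr(a b^2) - tr(a b) = y^2*z - x*y - z
tr(b a^-1 b a b) = tr(b a b^2) * tr(a) - tr(b a b^2 a) = x*y^2*z - x^2*y - y*z^2 + y
tr(b a b a b a b a) = tr(b a b a b a) * tr(b a) - tr(a b a b) = z^4 - 4*z^2 + 2
tr(b a b a b a^-1 b a) = tr(b a b a b a b) * tr(a) - tr(b a b a b a b a) = x*y*z^3 - x^2*z^2 - z^4 - 2*x*y*z + x^2 + 4*z^2 - 2
tr(a^-1 b a^-1 b a b a b) = tr(b a b a b a^-1 b) * tr(a) - tr(b a b a b a^-1 b a) = x^2*y^2*z^2 - x^3*y*z - 2*x*y*z^3 - x^2*y^2 + x^2*z^2 + z^4 + 4*x*y*z - 4*z^2 + 2
tr(b^-1 a^-1 b a^-1 b a b a) = tr(a^-1 b a^-1 b a b a) * tr(b) - tr(a^-1 b a^-1 b a b a b) = -x^2*y^2*z^2 + x^3*y*z + x*y^3*z + 2*x*y*z^3 - x^2*z^2 - y^2*z^2 - z^4 - 4*x*y*z + y^2 + 4*z^2 - 2
tr(b a^-1 b^-1 a^-1 b a^-1 b a) = tr(b^-1 a^-1 b a^-1 b a b) * tr(a) - tr(b^-1 a^-1 b a^-1 b a b a) = x^2*y^2*z^2 - x^3*y*z - x*y^3*z - 2*x*y*z^3 + x^2*y^2 + x^2*z^2 + y^2*z^2 + z^4 + 3*x*y*z - x^2 - y^2 - 4*z^2 + 2
tr(a^-1 b a^-1 b^-1 a^-1 b a^-1 b) = tr(b a^-1 b^-1 a^-1 b a^-1 b) * tr(a) - tr(b a^-1 b^-1 a^-1 b a^-1 b a) = x^3*y^3*z - x^2*y^4 - 3*x^2*y^2*z^2 + 2*x*y^3*z + 3*x*y*z^3 + 2*x^2*y^2 - y^2*z^2 - z^4 - 6*x*y*z + y^2 + 4*z^2 - 2
tr(a^-1 b^-1 a^-1 b a^-1 b^-1 a^-1 b) = tr(a^-1 b a^-1 b^-1 a^-1 b a^-1) * tr(b) - tr(a^-1 b a^-1 b^-1 a^-1 b a^-1 b) = x^2*y^2*z^2 - 2*x*y^3*z - 2*x*y*z^3 + y^4 + 2*y^2*z^2 + z^4 + 4*x*y*z - 4*y^2 - 4*z^2 + 2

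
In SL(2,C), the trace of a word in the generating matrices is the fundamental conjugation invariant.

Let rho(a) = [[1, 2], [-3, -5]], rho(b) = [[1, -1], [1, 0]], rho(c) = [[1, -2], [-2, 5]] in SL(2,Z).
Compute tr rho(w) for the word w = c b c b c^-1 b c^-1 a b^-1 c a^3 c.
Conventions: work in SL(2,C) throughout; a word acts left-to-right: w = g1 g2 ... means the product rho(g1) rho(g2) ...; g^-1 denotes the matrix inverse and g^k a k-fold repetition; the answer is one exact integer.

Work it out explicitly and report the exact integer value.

-33193

rho(c) = [[1, -2], [-2, 5]]
... * rho(b) = [[1, -1], [1, 0]]  ->  [[-1, -1], [3, 2]]
... * rho(c) = [[1, -2], [-2, 5]]  ->  [[1, -3], [-1, 4]]
... * rho(b) = [[1, -1], [1, 0]]  ->  [[-2, -1], [3, 1]]
... * rho(c^-1) = [[5, 2], [2, 1]]  ->  [[-12, -5], [17, 7]]
... * rho(b) = [[1, -1], [1, 0]]  ->  [[-17, 12], [24, -17]]
... * rho(c^-1) = [[5, 2], [2, 1]]  ->  [[-61, -22], [86, 31]]
... * rho(a) = [[1, 2], [-3, -5]]  ->  [[5, -12], [-7, 17]]
... * rho(b^-1) = [[0, 1], [-1, 1]]  ->  [[12, -7], [-17, 10]]
... * rho(c) = [[1, -2], [-2, 5]]  ->  [[26, -59], [-37, 84]]
... * rho(a) = [[1, 2], [-3, -5]]  ->  [[203, 347], [-289, -494]]
... * rho(a) = [[1, 2], [-3, -5]]  ->  [[-838, -1329], [1193, 1892]]
... * rho(a) = [[1, 2], [-3, -5]]  ->  [[3149, 4969], [-4483, -7074]]
... * rho(c) = [[1, -2], [-2, 5]]  ->  [[-6789, 18547], [9665, -26404]]
tr = -6789 + -26404 = -33193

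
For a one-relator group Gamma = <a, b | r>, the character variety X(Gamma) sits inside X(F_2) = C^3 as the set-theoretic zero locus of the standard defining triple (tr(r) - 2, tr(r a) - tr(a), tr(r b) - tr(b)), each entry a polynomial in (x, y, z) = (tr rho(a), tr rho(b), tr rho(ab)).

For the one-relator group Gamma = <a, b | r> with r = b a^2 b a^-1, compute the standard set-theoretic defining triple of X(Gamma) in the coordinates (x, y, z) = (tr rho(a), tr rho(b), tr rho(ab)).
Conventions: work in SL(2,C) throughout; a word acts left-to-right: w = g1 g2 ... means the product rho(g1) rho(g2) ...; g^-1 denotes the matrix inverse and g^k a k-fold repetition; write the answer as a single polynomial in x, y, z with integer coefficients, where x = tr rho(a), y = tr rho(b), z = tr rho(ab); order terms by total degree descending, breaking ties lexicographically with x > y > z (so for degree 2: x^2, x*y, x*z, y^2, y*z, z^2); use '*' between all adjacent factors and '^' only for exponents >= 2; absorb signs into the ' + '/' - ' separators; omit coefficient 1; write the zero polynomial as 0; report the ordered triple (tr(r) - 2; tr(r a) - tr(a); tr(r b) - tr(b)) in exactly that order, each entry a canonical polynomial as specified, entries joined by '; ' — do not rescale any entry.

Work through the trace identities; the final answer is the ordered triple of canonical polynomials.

trace(a^2 b) = trace(a)*trace(b a) - trace(b)  (reduce the a square) = x*z - y
apply: trace(a^2) = trace(a)*trace(a) - trace(1)  (reduce the a square) = x^2 - 2
trace(b a^2 b) = trace(b)*trace(a^2 b) - trace(a^2)  (reduce the b square) = x*y*z - x^2 - y^2 + 2
use: trace(b a b a) = trace(b a)*trace(b a) - trace(1)  (split on b) = z^2 - 2
use: trace(b a b) = trace(b)*trace(a b) - trace(a)  (reduce the b square) = y*z - x
trace(b a^2 b a) = trace(a)*trace(b a b a) - trace(b a b)  (reduce the a square) = x*z^2 - y*z - x
use: trace(b a^2 b a^-1) = trace(b a^2 b)*trace(a) - trace(b a^2 b a)  (eliminate a^-1) = x^2*y*z - x^3 - x*y^2 - x*z^2 + y*z + 3*x
use: trace(b^2 a^2 b) = trace(b)*trace(a^2 b^2) - trace(a^2 b) = x*y^2*z - x^2*y - y^3 - x*z + 3*y
trace(b a b^2 a) = trace(b)*trace(a b a b) - trace(a b a) = y*z^2 - x*z - y
apply: trace(b a b^2) = trace(b)*trace(a b^2) - trace(a b) = y^2*z - x*y - z
trace(b^2 a^2 b a) = trace(a)*trace(b a b^2 a) - trace(b a b^2) = x*y*z^2 - x^2*z - y^2*z + z
trace(b a^2 b a^-1 b) = trace(b^2 a^2 b)*trace(a) - trace(b^2 a^2 b a) = x^2*y^2*z - x^3*y - x*y^3 - x*y*z^2 + y^2*z + 3*x*y - z
assemble the triple (trace(r) - 2; trace(r a) - x; trace(r b) - y)

x^2*y*z - x^3 - x*y^2 - x*z^2 + y*z + 3*x - 2; x*y*z - x^2 - y^2 - x + 2; x^2*y^2*z - x^3*y - x*y^3 - x*y*z^2 + y^2*z + 3*x*y - y - z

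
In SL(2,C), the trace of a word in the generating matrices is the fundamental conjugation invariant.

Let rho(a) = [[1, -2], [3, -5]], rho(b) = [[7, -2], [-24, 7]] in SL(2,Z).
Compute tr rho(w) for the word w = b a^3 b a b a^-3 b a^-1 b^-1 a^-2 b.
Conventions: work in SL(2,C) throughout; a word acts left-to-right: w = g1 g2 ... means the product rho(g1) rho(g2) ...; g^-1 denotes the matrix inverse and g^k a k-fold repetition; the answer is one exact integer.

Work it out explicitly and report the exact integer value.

rho(b) = [[7, -2], [-24, 7]]
... * rho(a) = [[1, -2], [3, -5]]  ->  [[1, -4], [-3, 13]]
... * rho(a) = [[1, -2], [3, -5]]  ->  [[-11, 18], [36, -59]]
... * rho(a) = [[1, -2], [3, -5]]  ->  [[43, -68], [-141, 223]]
... * rho(b) = [[7, -2], [-24, 7]]  ->  [[1933, -562], [-6339, 1843]]
... * rho(a) = [[1, -2], [3, -5]]  ->  [[247, -1056], [-810, 3463]]
... * rho(b) = [[7, -2], [-24, 7]]  ->  [[27073, -7886], [-88782, 25861]]
... * rho(a^-1) = [[-5, 2], [-3, 1]]  ->  [[-111707, 46260], [366327, -151703]]
... * rho(a^-1) = [[-5, 2], [-3, 1]]  ->  [[419755, -177154], [-1376526, 580951]]
... * rho(a^-1) = [[-5, 2], [-3, 1]]  ->  [[-1567313, 662356], [5139777, -2172101]]
... * rho(b) = [[7, -2], [-24, 7]]  ->  [[-26867735, 7771118], [88108863, -25484261]]
... * rho(a^-1) = [[-5, 2], [-3, 1]]  ->  [[111025321, -45964352], [-364091532, 150733465]]
... * rho(b^-1) = [[7, 2], [24, 7]]  ->  [[-325967201, -99699822], [1068962436, 326951191]]
... * rho(a^-1) = [[-5, 2], [-3, 1]]  ->  [[1928935471, -751634224], [-6325665753, 2464876063]]
... * rho(a^-1) = [[-5, 2], [-3, 1]]  ->  [[-7389774683, 3106236718], [24233700576, -10186455443]]
... * rho(b) = [[7, -2], [-24, 7]]  ->  [[-126278104013, 36523206392], [414110834664, -119772589253]]
tr = -126278104013 + -119772589253 = -246050693266

-246050693266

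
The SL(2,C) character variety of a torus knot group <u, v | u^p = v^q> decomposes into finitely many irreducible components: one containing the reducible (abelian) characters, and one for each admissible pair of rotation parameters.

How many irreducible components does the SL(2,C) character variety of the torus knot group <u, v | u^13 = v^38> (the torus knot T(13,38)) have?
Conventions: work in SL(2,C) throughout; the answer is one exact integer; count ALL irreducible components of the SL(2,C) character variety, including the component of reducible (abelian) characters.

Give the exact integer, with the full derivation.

223

In the torus knot group T(13,38), u^13 = v^38 is central, so an irreducible representation sends it to +I or -I (Schur).
So on each irreducible component the traces are pinned: tr(u) = 2*cos(pi*alpha/13) with 1 <= alpha <= 12, tr(v) = 2*cos(pi*beta/38) with 1 <= beta <= 37.
The two central values (-1)^alpha I and (-1)^beta I must be the same matrix, so alpha and beta share a parity.
count pairs: odd alpha (6 choices) x odd beta (19), plus even alpha (6) x even beta (18): 6*19 + 6*18 = 222.
components with irreducible characters: 222; plus the single component of reducible (abelian) characters: total 223.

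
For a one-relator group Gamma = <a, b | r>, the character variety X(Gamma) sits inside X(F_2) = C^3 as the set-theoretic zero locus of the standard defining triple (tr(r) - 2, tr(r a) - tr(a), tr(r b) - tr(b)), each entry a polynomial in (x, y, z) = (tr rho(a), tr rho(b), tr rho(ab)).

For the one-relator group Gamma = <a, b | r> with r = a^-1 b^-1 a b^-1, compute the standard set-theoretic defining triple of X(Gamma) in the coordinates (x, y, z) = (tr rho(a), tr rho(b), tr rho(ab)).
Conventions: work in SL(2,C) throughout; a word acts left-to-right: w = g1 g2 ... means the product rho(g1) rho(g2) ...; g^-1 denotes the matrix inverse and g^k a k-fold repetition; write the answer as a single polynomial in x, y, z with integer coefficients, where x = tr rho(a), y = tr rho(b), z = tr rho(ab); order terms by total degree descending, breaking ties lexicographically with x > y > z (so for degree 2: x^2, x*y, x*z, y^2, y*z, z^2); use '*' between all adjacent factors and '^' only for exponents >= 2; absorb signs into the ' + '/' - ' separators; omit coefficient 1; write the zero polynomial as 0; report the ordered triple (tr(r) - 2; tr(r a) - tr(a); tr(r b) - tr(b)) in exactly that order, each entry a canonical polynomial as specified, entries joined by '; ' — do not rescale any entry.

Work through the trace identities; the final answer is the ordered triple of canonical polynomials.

x*y*z - x^2 - z^2; x*y^2 - y*z - 2*x; 0

tr(a b^-1) = tr(a) * tr(b) - tr(a b)  (eliminate b^-1) = x*y - z
tr(b^-1 a b^-1) = tr(a b^-1) * tr(b) - tr(a)  (eliminate b^-1) = x*y^2 - y*z - x
tr(a^2) = tr(a) * tr(a) - tr(1)  (reduce the a square) = x^2 - 2
use: tr(a^2 b) = tr(a) * tr(b a) - tr(b)  (reduce the a square) = x*z - y
use: tr(a b^-1 a) = tr(a^2) * tr(b) - tr(a^2 b)  (eliminate b^-1) = x^2*y - x*z - y
apply: tr(a b a b) = tr(a b) * tr(a b) - tr(1)  (split on a) = z^2 - 2
tr(a b^-1 a b) = tr(a b a) * tr(b) - tr(a b a b)  (eliminate b^-1) = x*y*z - y^2 - z^2 + 2
tr(b^-1 a b^-1 a) = tr(a b^-1 a) * tr(b) - tr(a b^-1 a b)  (eliminate b^-1) = x^2*y^2 - 2*x*y*z + z^2 - 2
use: tr(a^-1 b^-1 a b^-1) = tr(b^-1 a b^-1) * tr(a) - tr(b^-1 a b^-1 a)  (eliminate a^-1) = x*y*z - x^2 - z^2 + 2
assemble the triple (tr(r) - 2; tr(r a) - x; tr(r b) - y)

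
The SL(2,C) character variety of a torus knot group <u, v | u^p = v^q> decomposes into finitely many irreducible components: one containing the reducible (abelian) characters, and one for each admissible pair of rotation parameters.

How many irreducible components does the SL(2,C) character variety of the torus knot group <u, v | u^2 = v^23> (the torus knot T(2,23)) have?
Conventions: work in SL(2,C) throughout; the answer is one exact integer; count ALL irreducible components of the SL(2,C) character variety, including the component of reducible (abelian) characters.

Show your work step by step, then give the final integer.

For T(2,23): irreducibility forces the central element u^2 = v^23 to one of +I, -I.
So on each irreducible component the traces are pinned: tr(u) = 2*cos(pi*alpha/2) with 1 <= alpha <= 1, tr(v) = 2*cos(pi*beta/23) with 1 <= beta <= 22.
u^2 = (-1)^alpha I and v^23 = (-1)^beta I must agree, so alpha and beta have equal parity.
count pairs: odd alpha (1 choices) x odd beta (11), plus even alpha (0) x even beta (11): 1*11 + 0*11 = 11.
Total: 11 irreducible-character components + 1 reducible (abelian) component = 12.

12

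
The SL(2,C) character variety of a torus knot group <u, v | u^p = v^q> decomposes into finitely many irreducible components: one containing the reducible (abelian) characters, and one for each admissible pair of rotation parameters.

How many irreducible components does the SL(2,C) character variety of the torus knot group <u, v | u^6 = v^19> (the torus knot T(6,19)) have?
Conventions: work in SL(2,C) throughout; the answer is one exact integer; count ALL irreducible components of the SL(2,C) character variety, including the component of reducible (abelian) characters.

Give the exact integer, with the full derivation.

46

For T(6,19): irreducibility forces the central element u^6 = v^19 to one of +I, -I.
This locks tr(u) to 2*cos(pi*alpha/6), alpha in 1..5, and tr(v) to 2*cos(pi*beta/19), beta in 1..18, on each component of irreducible characters.
Consistency of u^6 = (-1)^alpha I with v^19 = (-1)^beta I forces alpha = beta (mod 2).
count pairs: odd alpha (3 choices) x odd beta (9), plus even alpha (2) x even beta (9): 3*9 + 2*9 = 45.
That is 45 components of irreducible characters, and with the reducible (abelian) component the total is 46.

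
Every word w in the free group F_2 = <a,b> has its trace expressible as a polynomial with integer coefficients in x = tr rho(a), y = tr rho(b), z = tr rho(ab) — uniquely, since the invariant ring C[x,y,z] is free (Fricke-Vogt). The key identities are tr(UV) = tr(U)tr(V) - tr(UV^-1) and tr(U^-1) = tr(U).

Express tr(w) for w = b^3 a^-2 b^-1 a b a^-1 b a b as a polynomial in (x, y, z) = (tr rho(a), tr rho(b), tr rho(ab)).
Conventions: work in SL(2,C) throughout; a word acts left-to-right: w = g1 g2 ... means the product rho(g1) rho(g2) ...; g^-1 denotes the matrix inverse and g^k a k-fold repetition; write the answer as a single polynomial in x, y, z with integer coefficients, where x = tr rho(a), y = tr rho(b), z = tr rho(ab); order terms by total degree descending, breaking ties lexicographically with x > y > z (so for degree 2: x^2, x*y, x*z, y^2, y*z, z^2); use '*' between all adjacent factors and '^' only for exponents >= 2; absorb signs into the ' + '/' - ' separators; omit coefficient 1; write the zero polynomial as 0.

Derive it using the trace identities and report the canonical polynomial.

use: tr(a b^2) = tr(b) * tr(a b) - tr(a)   [square of b] = y*z - x
use: tr(b^2 a b) = tr(b) * tr(a b^2) - tr(a b)   [square of b] = y^2*z - x*y - z
tr(a b^4) = tr(b) * tr(b^2 a b) - tr(b^2 a)   [square of b] = y^3*z - x*y^2 - 2*y*z + x
use: tr(b^3 a b^2) = tr(b) * tr(a b^4) - tr(a b^3)   [square of b] = y^4*z - x*y^3 - 3*y^2*z + 2*x*y + z
apply: tr(b a b^5) = tr(b) * tr(b^3 a b^2) - tr(b^3 a b)   [square of b] = y^5*z - x*y^4 - 4*y^3*z + 3*x*y^2 + 3*y*z - x
tr(a b a b) = tr(a b) * tr(a b) - tr(1)   [split at a repeated a] = z^2 - 2
apply: tr(a b a) = tr(a) * tr(b a) - tr(b)   [square of a] = x*z - y
apply: tr(b a b a b) = tr(b) * tr(a b a b) - tr(a b a)   [square of b] = y*z^2 - x*z - y
use: tr(a b a b^3) = tr(b) * tr(b a b a b) - tr(b a b a)   [square of b] = y^2*z^2 - x*y*z - y^2 - z^2 + 2
apply: tr(b a b a b^3) = tr(b) * tr(a b a b^3) - tr(a b a b^2)   [square of b] = y^3*z^2 - x*y^2*z - y^3 - 2*y*z^2 + x*z + 3*y
tr(b a b^5 a) = tr(b) * tr(b a b a b^3) - tr(b a b a b^2)   [square of b] = y^4*z^2 - x*y^3*z - y^4 - 3*y^2*z^2 + 2*x*y*z + 4*y^2 + z^2 - 2
use: tr(b a^-1 b a b^4) = tr(b a b^5) * tr(a) - tr(b a b^5 a)   [inverse elimination on a] = x*y^5*z - x^2*y^4 - y^4*z^2 - 3*x*y^3*z + 3*x^2*y^2 + y^4 + 3*y^2*z^2 + x*y*z - x^2 - 4*y^2 - z^2 + 2
use: tr(a^2) = tr(a) * tr(a) - tr(1)   [square of a] = x^2 - 2
use: tr(a b^2 a) = tr(b) * tr(a^2 b) - tr(a^2)   [square of b] = x*y*z - x^2 - y^2 + 2
use: tr(b a b^2 a b) = tr(b) * tr(a b^2 a b) - tr(a b^2 a)   [square of b] = y^2*z^2 - 2*x*y*z + x^2 - 2
apply: tr(b a b^2 a b^2) = tr(b) * tr(b a b^2 a b) - tr(b a b^2 a)   [square of b] = y^3*z^2 - 2*x*y^2*z + x^2*y - y*z^2 + x*z - y
use: tr(b^2 a b^2 a b^2) = tr(b) * tr(b a b^2 a b^2) - tr(b a b^2 a b)   [square of b] = y^4*z^2 - 2*x*y^3*z + x^2*y^2 - 2*y^2*z^2 + 3*x*y*z - x^2 - y^2 + 2
apply: tr(b a b^5 a b) = tr(b) * tr(b^2 a b^2 a b^2) - tr(b^2 a b^2 a b)   [square of b] = y^5*z^2 - 2*x*y^4*z + x^2*y^3 - 3*y^3*z^2 + 5*x*y^2*z - 2*x^2*y - y^3 + y*z^2 - x*z + 3*y
tr(a b a b a b) = tr(a b) * tr(a b a b) - tr(a^-1 b^-1)   [split at a repeated a] = z^3 - 3*z
tr(a b a b a) = tr(a) * tr(b a b a) - tr(b a b)   [square of a] = x*z^2 - y*z - x
tr(a b a b a b^2) = tr(b) * tr(a b a b a b) - tr(a b a b a)   [square of b] = y*z^3 - x*z^2 - 2*y*z + x
use: tr(b^2 a b a b a b) = tr(b) * tr(a b a b a b^2) - tr(a b a b a b)   [square of b] = y^2*z^3 - x*y*z^2 - 2*y^2*z - z^3 + x*y + 3*z
use: tr(a b a b a b^4) = tr(b) * tr(b^2 a b a b a b) - tr(b^2 a b a b a)   [square of b] = y^3*z^3 - x*y^2*z^2 - 2*y^3*z - 2*y*z^3 + x*y^2 + x*z^2 + 5*y*z - x
use: tr(b a b^5 a b a) = tr(b) * tr(a b a b a b^4) - tr(a b a b a b^3)   [square of b] = y^4*z^3 - x*y^3*z^2 - 2*y^4*z - 3*y^2*z^3 + x*y^3 + 2*x*y*z^2 + 7*y^2*z + z^3 - 2*x*y - 3*z
use: tr(b a b a^-1 b a b^4) = tr(b a b^5 a b) * tr(a) - tr(b a b^5 a b a)   [inverse elimination on a] = x*y^5*z^2 - 2*x^2*y^4*z - y^4*z^3 + x^3*y^3 - 2*x*y^3*z^2 + 5*x^2*y^2*z + 2*y^4*z + 3*y^2*z^3 - 2*x^3*y - 2*x*y^3 - x*y*z^2 - x^2*z - 7*y^2*z - z^3 + 5*x*y + 3*z
use: tr(a b^2 a b a) = tr(a) * tr(b^2 a b a) - tr(b^2 a b)   [square of a] = x*y*z^2 - x^2*z - y^2*z + z
tr(b a b a b^2 a b) = tr(b) * tr(a b^2 a b a b) - tr(a b^2 a b a)   [square of b] = y^2*z^3 - 2*x*y*z^2 + x^2*z - y^2*z + x*y - z
use: tr(a b a b^2 a b^3) = tr(b) * tr(b a b a b^2 a b) - tr(b a b a b^2 a)   [square of b] = y^3*z^3 - 2*x*y^2*z^2 + x^2*y*z - y^3*z - y*z^3 + x*y^2 + x*z^2 + y*z - x
tr(b a b^4 a b a b) = tr(b) * tr(a b a b^2 a b^3) - tr(a b a b^2 a b^2)   [square of b] = y^4*z^3 - 2*x*y^3*z^2 + x^2*y^2*z - y^4*z - 2*y^2*z^3 + x*y^3 + 3*x*y*z^2 - x^2*z + 2*y^2*z - 2*x*y + z
apply: tr(a b a b a b a b) = tr(b a b a) * tr(b a b a) - tr(1)   [split at a repeated b] = z^4 - 4*z^2 + 2
tr(a b a b a b a) = tr(a) * tr(b a b a b a) - tr(b a b a b)   [square of a] = x*z^3 - y*z^2 - 2*x*z + y
tr(b a b a b a b a b) = tr(b) * tr(a b a b a b a b) - tr(a b a b a b a)   [square of b] = y*z^4 - x*z^3 - 3*y*z^2 + 2*x*z + y
apply: tr(a b a b a b a b^3) = tr(b) * tr(b a b a b a b a b) - tr(b a b a b a b a)   [square of b] = y^2*z^4 - x*y*z^3 - 3*y^2*z^2 - z^4 + 2*x*y*z + y^2 + 4*z^2 - 2
tr(b a b^4 a b a b a) = tr(b) * tr(a b a b a b a b^3) - tr(a b a b a b a b^2)   [square of b] = y^3*z^4 - x*y^2*z^3 - 3*y^3*z^2 - 2*y*z^4 + 2*x*y^2*z + x*z^3 + y^3 + 7*y*z^2 - 2*x*z - 3*y
apply: tr(b a b a^-1 b a b^4 a) = tr(b a b^4 a b a b) * tr(a) - tr(b a b^4 a b a b a)   [inverse elimination on a] = x*y^4*z^3 - 2*x^2*y^3*z^2 - y^3*z^4 + x^3*y^2*z - x*y^4*z - x*y^2*z^3 + x^2*y^3 + 3*x^2*y*z^2 + 3*y^3*z^2 + 2*y*z^4 - x^3*z - x*z^3 - 2*x^2*y - y^3 - 7*y*z^2 + 3*x*z + 3*y
tr(a b a^-1 b a b^4 a^-1 b) = tr(b a b a^-1 b a b^4) * tr(a) - tr(b a b a^-1 b a b^4 a)   [inverse elimination on a] = x^2*y^5*z^2 - 2*x^3*y^4*z - 2*x*y^4*z^3 + x^4*y^3 + y^3*z^4 + 4*x^3*y^2*z + 3*x*y^4*z + 4*x*y^2*z^3 - 2*x^4*y - 3*x^2*y^3 - 4*x^2*y*z^2 - 3*y^3*z^2 - 2*y*z^4 - 7*x*y^2*z + 7*x^2*y + y^3 + 7*y*z^2 - 3*y
apply: tr(a^-1 b^-1 a b a^-1 b a b^4) = tr(a b a^-1 b a b^4 a^-1) * tr(b) - tr(a b a^-1 b a b^4 a^-1 b)   [inverse elimination on b] = -x^2*y^5*z^2 + 2*x^3*y^4*z + x*y^6*z + 2*x*y^4*z^3 - x^4*y^3 - x^2*y^5 - y^5*z^2 - y^3*z^4 - 4*x^3*y^2*z - 6*x*y^4*z - 4*x*y^2*z^3 + 2*x^4*y + 6*x^2*y^3 + 4*x^2*y*z^2 + y^5 + 6*y^3*z^2 + 2*y*z^4 + 8*x*y^2*z - 8*x^2*y - 5*y^3 - 8*y*z^2 + 5*y
tr(a b a^-1 b a b^3) = tr(b a b^3 a b) * tr(a) - tr(b a b^3 a b a)   [inverse elimination on a] = x*y^3*z^2 - 2*x^2*y^2*z - y^2*z^3 + x^3*y + x^2*z + 2*y^2*z + z^3 - 2*x*y - 3*z
apply: tr(b^3 a^-2 b^-1 a b a^-1 b a b) = tr(a^-1 b^-1 a b a^-1 b a b^4) * tr(a) - tr(a^-1 b^-1 a b a^-1 b a b^4 a)   [inverse elimination on a] = -x^3*y^5*z^2 + 2*x^4*y^4*z + x^2*y^6*z + 2*x^2*y^4*z^3 - x^5*y^3 - x^3*y^5 - x*y^5*z^2 - x*y^3*z^4 - 4*x^4*y^2*z - 6*x^2*y^4*z - 4*x^2*y^2*z^3 + 2*x^5*y + 6*x^3*y^3 + 4*x^3*y*z^2 + x*y^5 + 5*x*y^3*z^2 + 2*x*y*z^4 + 10*x^2*y^2*z + y^2*z^3 - 9*x^3*y - 5*x*y^3 - 8*x*y*z^2 - x^2*z - 2*y^2*z - z^3 + 7*x*y + 3*z

-x^3*y^5*z^2 + 2*x^4*y^4*z + x^2*y^6*z + 2*x^2*y^4*z^3 - x^5*y^3 - x^3*y^5 - x*y^5*z^2 - x*y^3*z^4 - 4*x^4*y^2*z - 6*x^2*y^4*z - 4*x^2*y^2*z^3 + 2*x^5*y + 6*x^3*y^3 + 4*x^3*y*z^2 + x*y^5 + 5*x*y^3*z^2 + 2*x*y*z^4 + 10*x^2*y^2*z + y^2*z^3 - 9*x^3*y - 5*x*y^3 - 8*x*y*z^2 - x^2*z - 2*y^2*z - z^3 + 7*x*y + 3*z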